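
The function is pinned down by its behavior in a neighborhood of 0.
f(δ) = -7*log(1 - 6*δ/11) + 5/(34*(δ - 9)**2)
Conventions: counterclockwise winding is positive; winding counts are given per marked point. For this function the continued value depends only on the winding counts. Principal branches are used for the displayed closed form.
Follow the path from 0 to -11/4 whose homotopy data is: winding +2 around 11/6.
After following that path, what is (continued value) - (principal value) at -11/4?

Continued minus principal equals -(28)*pi*i.

The rational part is single-valued and drops out of the difference; each branch term changes only by its own monodromy.
(-7)*log(1 - δ/(11/6)): each positive loop around 11/6 adds 2*pi*i to the log, so winding +2 contributes (-7)*(2)*2*pi*i = -(28)*pi*i.
Summing the contributions at δ = -11/4 gives -(28)*pi*i.


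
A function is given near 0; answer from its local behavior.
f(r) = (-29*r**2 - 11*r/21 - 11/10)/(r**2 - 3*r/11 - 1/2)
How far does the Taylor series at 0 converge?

The radius of convergence is -3/22 + (1/22)*sqrt(251).

Denominator factor (r**2 - 3*r/11 - 1/2): discriminant 251/121, real irrational roots 3/22 + (1/22)*sqrt(251) and 3/22 - (1/22)*sqrt(251); poles of order 1, moduli 3/22 + (1/22)*sqrt(251) and -3/22 + (1/22)*sqrt(251).
The radius of convergence is the smallest modulus among the singular points: -3/22 + (1/22)*sqrt(251).


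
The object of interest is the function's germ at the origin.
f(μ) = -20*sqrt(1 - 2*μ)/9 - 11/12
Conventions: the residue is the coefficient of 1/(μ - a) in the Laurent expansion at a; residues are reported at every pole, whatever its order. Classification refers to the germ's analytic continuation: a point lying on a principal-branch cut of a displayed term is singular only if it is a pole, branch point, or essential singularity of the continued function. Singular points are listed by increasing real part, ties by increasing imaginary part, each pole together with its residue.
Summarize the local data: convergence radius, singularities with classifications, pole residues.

Branch term (-20/9)*sqrt(1 - μ/(1/2)): its argument vanishes at μ = 1/2, a square-root branch point, modulus 1/2.
The radius of convergence is the smallest modulus among the singular points: 1/2.

Radius of convergence at 0: 1/2.
At 1/2: an algebraic (square-root) branch point.


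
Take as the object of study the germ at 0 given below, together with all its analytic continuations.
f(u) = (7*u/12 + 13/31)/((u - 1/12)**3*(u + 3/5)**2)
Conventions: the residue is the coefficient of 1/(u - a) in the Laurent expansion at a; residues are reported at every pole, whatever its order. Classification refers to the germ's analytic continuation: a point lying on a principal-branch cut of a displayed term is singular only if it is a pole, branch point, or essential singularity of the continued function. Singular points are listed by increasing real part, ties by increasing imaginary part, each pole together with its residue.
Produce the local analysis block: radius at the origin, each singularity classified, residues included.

Radius of convergence at 0: 1/12.
At -3/5: a pole of order 2; residue -243738000/87598591.
At 1/12: a pole of order 3; residue 243738000/87598591.

Denominator factor (u + 3/5)^2: pole of order 2 at -3/5, modulus 3/5.
Denominator factor (u - 1/12)^3: pole of order 3 at 1/12, modulus 1/12.
The radius of convergence is the smallest modulus among the singular points: 1/12.
At the order-2 pole -3/5 set g(u) = (u - (-3/5))^2*f(u) = (7*u/12 + 13/31)/(u - 1/12)**3.
Order-2 pole: residue = g'(a); g'(-3/5) = -243738000/87598591, so the residue is -243738000/87598591.
At the order-3 pole 1/12 set g(u) = (u - (1/12))^3*f(u) = (7*u/12 + 13/31)/(u + 3/5)**2.
Order-3 pole: residue = g''(a)/2; g''(1/12) = 487476000/87598591, so the residue is 243738000/87598591.
List the singular points by increasing real part (a conjugate pair: the negative imaginary part first).


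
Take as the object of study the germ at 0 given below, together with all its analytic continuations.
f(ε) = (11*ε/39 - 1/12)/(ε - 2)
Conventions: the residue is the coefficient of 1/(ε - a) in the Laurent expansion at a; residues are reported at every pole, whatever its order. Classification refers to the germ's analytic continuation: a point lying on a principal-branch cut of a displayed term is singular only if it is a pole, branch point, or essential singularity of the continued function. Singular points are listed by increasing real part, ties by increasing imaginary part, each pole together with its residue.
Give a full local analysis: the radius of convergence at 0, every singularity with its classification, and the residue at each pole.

Denominator factor (ε - 2): pole of order 1 at 2, modulus 2.
The radius of convergence is the smallest modulus among the singular points: 2.
At the order-1 pole 2 set g(ε) = (ε - (2))*f(ε) = 11*ε/39 - 1/12.
Simple pole: residue = g(a) at a = 2, which is 25/52.

Radius of convergence at 0: 2.
At 2: a pole of order 1; residue 25/52.


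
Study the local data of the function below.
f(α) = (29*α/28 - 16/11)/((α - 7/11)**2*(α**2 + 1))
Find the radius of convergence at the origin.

The radius of convergence is 7/11.

Denominator factor (α - 7/11)^2: pole of order 2 at 7/11, modulus 7/11.
Denominator factor (α**2 + 1): discriminant -4, complex-conjugate roots (1)*i and -(1)*i; poles of order 1, moduli 1 and 1.
The radius of convergence is the smallest modulus among the singular points: 7/11.


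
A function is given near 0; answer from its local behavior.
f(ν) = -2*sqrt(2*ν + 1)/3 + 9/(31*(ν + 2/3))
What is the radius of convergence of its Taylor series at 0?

The radius of convergence is 1/2.

Denominator factor (ν + 2/3): pole of order 1 at -2/3, modulus 2/3.
Branch term (-2/3)*sqrt(1 - ν/(-1/2)): its argument vanishes at ν = -1/2, a square-root branch point, modulus 1/2.
The radius of convergence is the smallest modulus among the singular points: 1/2.


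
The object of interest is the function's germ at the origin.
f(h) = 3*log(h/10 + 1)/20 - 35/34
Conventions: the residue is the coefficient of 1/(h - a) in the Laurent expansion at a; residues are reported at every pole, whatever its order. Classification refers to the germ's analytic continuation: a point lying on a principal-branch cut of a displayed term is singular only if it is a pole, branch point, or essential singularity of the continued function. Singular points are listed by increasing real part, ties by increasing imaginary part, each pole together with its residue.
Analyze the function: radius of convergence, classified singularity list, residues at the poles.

Radius of convergence at 0: 10.
At -10: a logarithmic branch point.

Branch term (3/20)*log(1 - h/(-10)): its argument vanishes at h = -10, a logarithmic branch point, modulus 10.
The radius of convergence is the smallest modulus among the singular points: 10.


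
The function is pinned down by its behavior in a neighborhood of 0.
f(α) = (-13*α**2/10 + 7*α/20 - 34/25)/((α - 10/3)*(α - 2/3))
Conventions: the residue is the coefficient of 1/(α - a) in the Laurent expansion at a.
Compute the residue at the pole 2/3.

At the order-1 pole 2/3 set g(α) = (α - (2/3))*f(α) = (-13*α**2/10 + 7*α/20 - 34/25)/(α - 10/3).
Simple pole: residue = g(a) at a = 2/3, which is 767/1200.

The residue is 767/1200.


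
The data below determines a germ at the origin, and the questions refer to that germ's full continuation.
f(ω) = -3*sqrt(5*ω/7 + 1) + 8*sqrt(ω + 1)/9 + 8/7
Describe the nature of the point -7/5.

The point is an algebraic (square-root) branch point.

The term (-3)*sqrt(1 - ω/(-7/5)) has argument 1 - -7/5/(-7/5) = 0 at -7/5: a square-root (algebraic, two-sheeted) branch point; the remaining terms are analytic or single-valued there.


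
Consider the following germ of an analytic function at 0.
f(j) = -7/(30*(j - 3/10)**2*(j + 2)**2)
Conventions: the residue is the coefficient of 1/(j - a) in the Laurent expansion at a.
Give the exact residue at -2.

At the order-2 pole -2 set g(j) = (j - (-2))^2*f(j) = -7/(30*(j - 3/10)**2).
Order-2 pole: residue = g'(a); g'(-2) = -1400/36501, so the residue is -1400/36501.

The residue is -1400/36501.


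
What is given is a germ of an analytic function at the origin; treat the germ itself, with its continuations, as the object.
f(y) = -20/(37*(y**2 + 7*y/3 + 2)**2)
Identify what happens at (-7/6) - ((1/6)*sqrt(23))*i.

The denominator factor y**2 + 7*y/3 + 2 vanishes at (-7/6) - ((1/6)*sqrt(23))*i and appears to the power 2; the numerator there equals -20/37, nonzero, and no other factor vanishes.
Hence a pole whose order is the multiplicity, 2.

The point is a pole of order 2.


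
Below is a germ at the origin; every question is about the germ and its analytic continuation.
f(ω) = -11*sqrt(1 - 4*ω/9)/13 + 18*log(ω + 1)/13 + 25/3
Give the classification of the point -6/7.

There is no denominator, hence no pole anywhere.
Branch term log(1 - ω/(-1)): argument at -6/7 is 1/7, nonzero, so -6/7 is not its branch point (a point on a principal cut is still regular for the continued germ).
Branch term sqrt(1 - ω/(9/4)): argument at -6/7 is 29/21, nonzero, so -6/7 is not its branch point (a point on a principal cut is still regular for the continued germ).
So the germ continues analytically to -6/7.

The point is a regular point.


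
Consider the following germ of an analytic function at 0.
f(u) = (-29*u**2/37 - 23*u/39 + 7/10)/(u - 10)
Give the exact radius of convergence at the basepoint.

The radius of convergence is 10.

Denominator factor (u - 10): pole of order 1 at 10, modulus 10.
The radius of convergence is the smallest modulus among the singular points: 10.


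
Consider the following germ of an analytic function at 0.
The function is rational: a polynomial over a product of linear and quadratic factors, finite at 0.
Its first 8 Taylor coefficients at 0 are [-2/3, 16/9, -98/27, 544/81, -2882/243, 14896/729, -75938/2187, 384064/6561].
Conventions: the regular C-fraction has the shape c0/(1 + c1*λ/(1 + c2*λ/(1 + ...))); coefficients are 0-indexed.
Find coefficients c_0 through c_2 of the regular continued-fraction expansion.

Taylor coefficients (read off): a_0 = -2/3, a_1 = 16/9, a_2 = -98/27.
c0 = a_0 = -2/3. Peel one level at a time: if S = 1 + c*λ/S' with S'(0) = 1, then c is the λ-coefficient of S and S' = c*λ/(S - 1).
S_1 = c0/f = 1 + (8/3)*λ + (5/3)*λ^2 + ...; c1 = 8/3.
S_2 = c1*λ/(S_1 - 1) = 1 + (-5/8)*λ + ...; c2 = -5/8.

The regular C-fraction coefficients are [-2/3, 8/3, -5/8].


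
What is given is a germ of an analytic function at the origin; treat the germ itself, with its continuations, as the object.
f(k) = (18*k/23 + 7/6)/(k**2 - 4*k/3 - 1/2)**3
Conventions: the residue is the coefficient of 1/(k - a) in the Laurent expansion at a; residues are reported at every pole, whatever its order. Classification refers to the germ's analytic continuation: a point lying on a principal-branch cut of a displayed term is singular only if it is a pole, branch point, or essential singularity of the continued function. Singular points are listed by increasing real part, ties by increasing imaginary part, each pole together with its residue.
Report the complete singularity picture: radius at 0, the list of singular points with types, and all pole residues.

Radius of convergence at 0: -2/3 + (1/6)*sqrt(34).
At 2/3 - (1/6)*sqrt(34): a pole of order 3; residue -(56619/903992)*sqrt(34).
At 2/3 + (1/6)*sqrt(34): a pole of order 3; residue (56619/903992)*sqrt(34).

Denominator factor (k**2 - 4*k/3 - 1/2)^3: discriminant 34/9, real irrational roots 2/3 + (1/6)*sqrt(34) and 2/3 - (1/6)*sqrt(34); poles of order 3, moduli 2/3 + (1/6)*sqrt(34) and -2/3 + (1/6)*sqrt(34).
The radius of convergence is the smallest modulus among the singular points: -2/3 + (1/6)*sqrt(34).
The factor k**2 - 4*k/3 - 1/2 splits as (k - a)(k - a') with a = 2/3 - (1/6)*sqrt(34), a' = 2/3 + (1/6)*sqrt(34). At the order-3 pole a set g(k) = (k - a)^3*f(k) = [18*k/23 + 7/6] / (k - a')^3.
Order-3 pole: residue = g''(a)/2; g''(2/3 - (1/6)*sqrt(34)) = -(56619/451996)*sqrt(34), so the residue is -(56619/903992)*sqrt(34).
The factor k**2 - 4*k/3 - 1/2 splits as (k - a)(k - a') with a = 2/3 + (1/6)*sqrt(34), a' = 2/3 - (1/6)*sqrt(34). At the order-3 pole a set g(k) = (k - a)^3*f(k) = [18*k/23 + 7/6] / (k - a')^3.
Order-3 pole: residue = g''(a)/2; g''(2/3 + (1/6)*sqrt(34)) = (56619/451996)*sqrt(34), so the residue is (56619/903992)*sqrt(34).
List the singular points by increasing real part (a conjugate pair: the negative imaginary part first).


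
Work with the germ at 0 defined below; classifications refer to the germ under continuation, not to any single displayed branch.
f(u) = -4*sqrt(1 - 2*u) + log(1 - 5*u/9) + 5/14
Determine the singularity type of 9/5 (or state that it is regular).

The point is a logarithmic branch point.

The term (1)*log(1 - u/(9/5)) has argument 1 - 9/5/(9/5) = 0 at 9/5: a logarithmic (infinitely-sheeted) branch point; the remaining terms are analytic or single-valued there.


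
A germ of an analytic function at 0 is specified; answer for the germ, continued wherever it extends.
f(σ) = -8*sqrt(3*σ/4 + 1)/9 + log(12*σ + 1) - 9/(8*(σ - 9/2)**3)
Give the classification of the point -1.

Denominator factors: σ - 9/2 = -11/2 at σ = -1 — none vanishes.
Branch term sqrt(1 - σ/(-4/3)): argument at -1 is 1/4, nonzero, so -1 is not its branch point (a point on a principal cut is still regular for the continued germ).
Branch term log(1 - σ/(-1/12)): argument at -1 is -11, nonzero, so -1 is not its branch point (a point on a principal cut is still regular for the continued germ).
So the germ continues analytically to -1.

The point is a regular point.


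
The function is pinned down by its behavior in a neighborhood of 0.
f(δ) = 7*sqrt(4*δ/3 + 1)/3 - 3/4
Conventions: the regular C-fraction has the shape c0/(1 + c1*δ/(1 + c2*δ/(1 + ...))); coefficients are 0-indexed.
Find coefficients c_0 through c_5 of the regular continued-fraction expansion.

The regular C-fraction coefficients are [19/12, -56/57, 25/19, 19/225, 131/225, 25/131].

Taylor coefficients (expand at 0): a_0 = 19/12, a_1 = 14/9, a_2 = -14/27, a_3 = 28/81, a_4 = -70/243, a_5 = 196/729.
c0 = a_0 = 19/12. Peel one level at a time: if S = 1 + c*δ/S' with S'(0) = 1, then c is the δ-coefficient of S and S' = c*δ/(S - 1).
S_1 = c0/f = 1 + (-56/57)*δ + (1400/1083)*δ^2 + ...; c1 = -56/57.
S_2 = c1*δ/(S_1 - 1) = 1 + (25/19)*δ + (-1/9)*δ^2 + ...; c2 = 25/19.
S_3 = c2*δ/(S_2 - 1) = 1 + (19/225)*δ + (-2489/50625)*δ^2 + ...; c3 = 19/225.
S_4 = c3*δ/(S_3 - 1) = 1 + (131/225)*δ + (-1/9)*δ^2 + ...; c4 = 131/225.
S_5 = c4*δ/(S_4 - 1) = 1 + (25/131)*δ + ...; c5 = 25/131.


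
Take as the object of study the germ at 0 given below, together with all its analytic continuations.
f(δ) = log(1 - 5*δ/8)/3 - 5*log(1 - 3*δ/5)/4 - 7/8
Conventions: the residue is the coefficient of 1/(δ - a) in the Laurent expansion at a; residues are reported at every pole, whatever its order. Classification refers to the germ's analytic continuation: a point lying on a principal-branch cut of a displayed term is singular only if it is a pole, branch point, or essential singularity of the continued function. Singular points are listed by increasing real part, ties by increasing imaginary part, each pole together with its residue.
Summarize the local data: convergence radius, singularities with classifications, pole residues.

Branch term (-5/4)*log(1 - δ/(5/3)): its argument vanishes at δ = 5/3, a logarithmic branch point, modulus 5/3.
Branch term (1/3)*log(1 - δ/(8/5)): its argument vanishes at δ = 8/5, a logarithmic branch point, modulus 8/5.
The radius of convergence is the smallest modulus among the singular points: 8/5.
List the singular points by increasing real part (a conjugate pair: the negative imaginary part first).

Radius of convergence at 0: 8/5.
At 8/5: a logarithmic branch point.
At 5/3: a logarithmic branch point.


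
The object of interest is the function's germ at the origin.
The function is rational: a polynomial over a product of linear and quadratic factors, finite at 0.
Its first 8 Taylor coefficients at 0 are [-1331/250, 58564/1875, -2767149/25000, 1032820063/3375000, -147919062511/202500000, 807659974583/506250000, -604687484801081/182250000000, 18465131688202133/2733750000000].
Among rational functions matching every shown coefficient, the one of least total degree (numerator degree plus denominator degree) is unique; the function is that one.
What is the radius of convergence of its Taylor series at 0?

No rational of total degree below 4 reproduces all 8 coefficients; solving the [0/4] Pade equations on them gives f(μ) = -18/(25*(μ + 6/11)**2*(μ**2 + μ + 5/11)), whose expansion matches every shown term.
Denominator factor (μ + 6/11)^2: pole of order 2 at -6/11, modulus 6/11.
Denominator factor (μ**2 + μ + 5/11): discriminant -9/11, complex-conjugate roots (-1/2) + ((3/22)*sqrt(11))*i and (-1/2) - ((3/22)*sqrt(11))*i; poles of order 1, moduli (1/11)*sqrt(55) and (1/11)*sqrt(55).
The radius of convergence is the smallest modulus among the singular points: 6/11.

The radius of convergence is 6/11.


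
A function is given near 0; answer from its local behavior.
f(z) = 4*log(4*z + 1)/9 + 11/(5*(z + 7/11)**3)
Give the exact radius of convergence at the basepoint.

The radius of convergence is 1/4.

Denominator factor (z + 7/11)^3: pole of order 3 at -7/11, modulus 7/11.
Branch term (4/9)*log(1 - z/(-1/4)): its argument vanishes at z = -1/4, a logarithmic branch point, modulus 1/4.
The radius of convergence is the smallest modulus among the singular points: 1/4.


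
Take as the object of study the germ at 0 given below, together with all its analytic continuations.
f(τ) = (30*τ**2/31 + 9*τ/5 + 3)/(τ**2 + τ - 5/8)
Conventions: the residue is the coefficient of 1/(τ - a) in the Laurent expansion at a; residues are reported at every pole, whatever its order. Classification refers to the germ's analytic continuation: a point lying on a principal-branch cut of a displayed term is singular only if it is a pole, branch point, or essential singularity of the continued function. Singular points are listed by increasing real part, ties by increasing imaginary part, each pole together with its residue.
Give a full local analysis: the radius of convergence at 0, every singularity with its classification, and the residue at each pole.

Radius of convergence at 0: -1/2 + (1/4)*sqrt(14).
At -1/2 - (1/4)*sqrt(14): a pole of order 1; residue 129/310 - (1977/4340)*sqrt(14).
At -1/2 + (1/4)*sqrt(14): a pole of order 1; residue 129/310 + (1977/4340)*sqrt(14).

Denominator factor (τ**2 + τ - 5/8): discriminant 7/2, real irrational roots -1/2 + (1/4)*sqrt(14) and -1/2 - (1/4)*sqrt(14); poles of order 1, moduli -1/2 + (1/4)*sqrt(14) and 1/2 + (1/4)*sqrt(14).
The radius of convergence is the smallest modulus among the singular points: -1/2 + (1/4)*sqrt(14).
The factor τ**2 + τ - 5/8 splits as (τ - a)(τ - a') with a = -1/2 - (1/4)*sqrt(14), a' = -1/2 + (1/4)*sqrt(14). At the order-1 pole a set g(τ) = (τ - a)*f(τ) = [30*τ**2/31 + 9*τ/5 + 3] / (τ - a').
Simple pole: residue = g(a) at a = -1/2 - (1/4)*sqrt(14), which is 129/310 - (1977/4340)*sqrt(14).
The factor τ**2 + τ - 5/8 splits as (τ - a)(τ - a') with a = -1/2 + (1/4)*sqrt(14), a' = -1/2 - (1/4)*sqrt(14). At the order-1 pole a set g(τ) = (τ - a)*f(τ) = [30*τ**2/31 + 9*τ/5 + 3] / (τ - a').
Simple pole: residue = g(a) at a = -1/2 + (1/4)*sqrt(14), which is 129/310 + (1977/4340)*sqrt(14).
List the singular points by increasing real part (a conjugate pair: the negative imaginary part first).


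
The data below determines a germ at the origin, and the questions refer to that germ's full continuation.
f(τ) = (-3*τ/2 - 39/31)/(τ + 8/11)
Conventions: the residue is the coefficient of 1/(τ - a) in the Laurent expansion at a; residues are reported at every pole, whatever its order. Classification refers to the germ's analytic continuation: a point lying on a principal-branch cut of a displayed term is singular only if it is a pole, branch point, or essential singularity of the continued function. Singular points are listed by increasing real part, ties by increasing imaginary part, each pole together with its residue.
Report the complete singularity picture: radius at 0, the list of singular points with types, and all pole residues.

Denominator factor (τ + 8/11): pole of order 1 at -8/11, modulus 8/11.
The radius of convergence is the smallest modulus among the singular points: 8/11.
At the order-1 pole -8/11 set g(τ) = (τ - (-8/11))*f(τ) = -3*τ/2 - 39/31.
Simple pole: residue = g(a) at a = -8/11, which is -57/341.

Radius of convergence at 0: 8/11.
At -8/11: a pole of order 1; residue -57/341.


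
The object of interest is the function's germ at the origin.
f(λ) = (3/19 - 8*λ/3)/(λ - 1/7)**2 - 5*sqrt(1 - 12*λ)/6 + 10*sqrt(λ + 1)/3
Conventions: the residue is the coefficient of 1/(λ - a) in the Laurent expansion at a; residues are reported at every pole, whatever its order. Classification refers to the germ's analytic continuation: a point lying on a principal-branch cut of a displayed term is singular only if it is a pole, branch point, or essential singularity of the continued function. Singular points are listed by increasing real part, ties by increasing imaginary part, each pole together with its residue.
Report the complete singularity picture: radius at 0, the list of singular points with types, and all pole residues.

Radius of convergence at 0: 1/12.
At -1: an algebraic (square-root) branch point.
At 1/12: an algebraic (square-root) branch point.
At 1/7: a pole of order 2; residue -8/3.

Denominator factor (λ - 1/7)^2: pole of order 2 at 1/7, modulus 1/7.
Branch term (10/3)*sqrt(1 - λ/(-1)): its argument vanishes at λ = -1, a square-root branch point, modulus 1.
Branch term (-5/6)*sqrt(1 - λ/(1/12)): its argument vanishes at λ = 1/12, a square-root branch point, modulus 1/12.
The radius of convergence is the smallest modulus among the singular points: 1/12.
The branch terms are analytic at 1/7 and contribute nothing to the residue; only the rational part matters.
At the order-2 pole 1/7 set g(λ) = (λ - (1/7))^2*(rational part) = 3/19 - 8*λ/3.
Order-2 pole: residue = g'(a); g'(1/7) = -8/3, so the residue is -8/3.
List the singular points by increasing real part (a conjugate pair: the negative imaginary part first).


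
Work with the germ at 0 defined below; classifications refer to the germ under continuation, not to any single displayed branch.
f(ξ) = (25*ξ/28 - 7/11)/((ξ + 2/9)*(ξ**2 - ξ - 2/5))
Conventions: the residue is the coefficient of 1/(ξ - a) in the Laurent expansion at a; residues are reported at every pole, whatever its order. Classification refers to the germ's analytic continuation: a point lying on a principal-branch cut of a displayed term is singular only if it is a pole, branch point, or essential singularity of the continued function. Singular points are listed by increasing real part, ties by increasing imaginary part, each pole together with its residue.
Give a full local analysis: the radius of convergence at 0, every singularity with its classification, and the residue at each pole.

Radius of convergence at 0: 2/9.
At 1/2 - (1/10)*sqrt(65): a pole of order 1; residue -4005/1232 - (6885/16016)*sqrt(65).
At -2/9: a pole of order 1; residue 4005/616.
At 1/2 + (1/10)*sqrt(65): a pole of order 1; residue -4005/1232 + (6885/16016)*sqrt(65).


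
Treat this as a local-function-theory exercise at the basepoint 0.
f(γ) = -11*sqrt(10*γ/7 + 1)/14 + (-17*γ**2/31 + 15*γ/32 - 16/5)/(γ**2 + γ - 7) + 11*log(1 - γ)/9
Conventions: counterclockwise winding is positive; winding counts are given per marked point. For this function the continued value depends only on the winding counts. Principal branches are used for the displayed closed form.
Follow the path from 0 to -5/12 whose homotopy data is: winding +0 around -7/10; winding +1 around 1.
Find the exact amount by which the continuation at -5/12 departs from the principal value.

The rational part is single-valued and drops out of the difference; each branch term changes only by its own monodromy.
(-11/14)*sqrt(1 - γ/(-7/10)): winding +0 is even, the square root returns to the same sheet, contribution 0.
(11/9)*log(1 - γ/(1)): each positive loop around 1 adds 2*pi*i to the log, so winding +1 contributes (11/9)*(1)*2*pi*i = (22/9)*pi*i.
Summing the contributions at γ = -5/12 gives (22/9)*pi*i.

Continued minus principal equals (22/9)*pi*i.


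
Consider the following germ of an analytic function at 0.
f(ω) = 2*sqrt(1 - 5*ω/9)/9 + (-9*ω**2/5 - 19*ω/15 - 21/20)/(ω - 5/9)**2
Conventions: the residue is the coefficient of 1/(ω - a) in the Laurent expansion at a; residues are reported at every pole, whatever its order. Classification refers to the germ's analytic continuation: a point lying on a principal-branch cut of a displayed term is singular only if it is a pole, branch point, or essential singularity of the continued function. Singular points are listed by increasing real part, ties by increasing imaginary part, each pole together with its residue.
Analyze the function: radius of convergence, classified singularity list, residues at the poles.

Radius of convergence at 0: 5/9.
At 5/9: a pole of order 2; residue -49/15.
At 9/5: an algebraic (square-root) branch point.

Denominator factor (ω - 5/9)^2: pole of order 2 at 5/9, modulus 5/9.
Branch term (2/9)*sqrt(1 - ω/(9/5)): its argument vanishes at ω = 9/5, a square-root branch point, modulus 9/5.
The radius of convergence is the smallest modulus among the singular points: 5/9.
The branch term is analytic at 5/9 and contributes nothing to the residue; only the rational part matters.
At the order-2 pole 5/9 set g(ω) = (ω - (5/9))^2*(rational part) = -9*ω**2/5 - 19*ω/15 - 21/20.
Order-2 pole: residue = g'(a); g'(5/9) = -49/15, so the residue is -49/15.
List the singular points by increasing real part (a conjugate pair: the negative imaginary part first).


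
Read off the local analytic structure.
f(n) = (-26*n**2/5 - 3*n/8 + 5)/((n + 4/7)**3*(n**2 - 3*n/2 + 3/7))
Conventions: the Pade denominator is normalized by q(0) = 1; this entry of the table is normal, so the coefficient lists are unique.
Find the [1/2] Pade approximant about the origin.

Taylor coefficients needed (expand at 0): a_0 = 12005/192, a_1 = -175273/1536, a_2 = 51907219/92160, a_3 = -39546871/46080.
Write the denominator as Q(n) = 1 + q1*n + q2*n^2. Requiring Q*f - P = O(n^4) with deg P <= 1 kills the coefficients of n^2..n^3 in Q*f:
  n^2: a_2 + q1*a_1 + q2*a_0 = 0, i.e. 51907219/92160 + (-175273/1536)*q1 + (12005/192)*q2 = 0.
  n^3: a_3 + q1*a_2 + q2*a_1 = 0, i.e. -39546871/46080 + (51907219/92160)*q1 + (-175273/1536)*q2 = 0.
Solving this linear system: q1 = -260507/545020, q2 = -323095201/32701200.
The numerator is Q*f truncated at degree 1: P0 = a_0 = 12005/192; P1 = a_1 + q1*a_0 = -287015197/1993216.

The Pade approximant has numerator coefficients [12005/192, -287015197/1993216]; denominator coefficients [1, -260507/545020, -323095201/32701200].


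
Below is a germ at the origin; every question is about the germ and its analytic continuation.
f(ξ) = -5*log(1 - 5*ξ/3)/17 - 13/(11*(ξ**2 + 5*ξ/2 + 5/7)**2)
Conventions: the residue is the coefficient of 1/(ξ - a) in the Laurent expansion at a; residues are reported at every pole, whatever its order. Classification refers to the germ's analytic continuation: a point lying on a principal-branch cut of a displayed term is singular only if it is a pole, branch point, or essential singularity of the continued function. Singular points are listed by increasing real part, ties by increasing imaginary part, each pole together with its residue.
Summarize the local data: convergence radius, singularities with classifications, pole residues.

Radius of convergence at 0: 5/4 - (1/28)*sqrt(665).
At -5/4 - (1/28)*sqrt(665): a pole of order 2; residue -(1456/99275)*sqrt(665).
At -5/4 + (1/28)*sqrt(665): a pole of order 2; residue (1456/99275)*sqrt(665).
At 3/5: a logarithmic branch point.

Denominator factor (ξ**2 + 5*ξ/2 + 5/7)^2: discriminant 95/28, real irrational roots -5/4 + (1/28)*sqrt(665) and -5/4 - (1/28)*sqrt(665); poles of order 2, moduli 5/4 - (1/28)*sqrt(665) and 5/4 + (1/28)*sqrt(665).
Branch term (-5/17)*log(1 - ξ/(3/5)): its argument vanishes at ξ = 3/5, a logarithmic branch point, modulus 3/5.
The radius of convergence is the smallest modulus among the singular points: 5/4 - (1/28)*sqrt(665).
The branch term is analytic at -5/4 - (1/28)*sqrt(665) and contributes nothing to the residue; only the rational part matters.
The factor ξ**2 + 5*ξ/2 + 5/7 splits as (ξ - a)(ξ - a') with a = -5/4 - (1/28)*sqrt(665), a' = -5/4 + (1/28)*sqrt(665). At the order-2 pole a set g(ξ) = (ξ - a)^2*(rational part) = [-13/11] / (ξ - a')^2.
Order-2 pole: residue = g'(a); g'(-5/4 - (1/28)*sqrt(665)) = -(1456/99275)*sqrt(665), so the residue is -(1456/99275)*sqrt(665).
The branch term is analytic at -5/4 + (1/28)*sqrt(665) and contributes nothing to the residue; only the rational part matters.
The factor ξ**2 + 5*ξ/2 + 5/7 splits as (ξ - a)(ξ - a') with a = -5/4 + (1/28)*sqrt(665), a' = -5/4 - (1/28)*sqrt(665). At the order-2 pole a set g(ξ) = (ξ - a)^2*(rational part) = [-13/11] / (ξ - a')^2.
Order-2 pole: residue = g'(a); g'(-5/4 + (1/28)*sqrt(665)) = (1456/99275)*sqrt(665), so the residue is (1456/99275)*sqrt(665).
List the singular points by increasing real part (a conjugate pair: the negative imaginary part first).


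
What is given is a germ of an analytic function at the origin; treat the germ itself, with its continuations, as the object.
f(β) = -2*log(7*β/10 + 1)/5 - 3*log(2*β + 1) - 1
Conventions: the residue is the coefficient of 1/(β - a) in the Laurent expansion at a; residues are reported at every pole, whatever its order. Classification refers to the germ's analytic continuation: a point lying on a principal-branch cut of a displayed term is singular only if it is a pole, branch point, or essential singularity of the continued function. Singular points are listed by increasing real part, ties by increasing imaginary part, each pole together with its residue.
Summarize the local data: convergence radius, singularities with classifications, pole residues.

Branch term (-2/5)*log(1 - β/(-10/7)): its argument vanishes at β = -10/7, a logarithmic branch point, modulus 10/7.
Branch term (-3)*log(1 - β/(-1/2)): its argument vanishes at β = -1/2, a logarithmic branch point, modulus 1/2.
The radius of convergence is the smallest modulus among the singular points: 1/2.
List the singular points by increasing real part (a conjugate pair: the negative imaginary part first).

Radius of convergence at 0: 1/2.
At -10/7: a logarithmic branch point.
At -1/2: a logarithmic branch point.


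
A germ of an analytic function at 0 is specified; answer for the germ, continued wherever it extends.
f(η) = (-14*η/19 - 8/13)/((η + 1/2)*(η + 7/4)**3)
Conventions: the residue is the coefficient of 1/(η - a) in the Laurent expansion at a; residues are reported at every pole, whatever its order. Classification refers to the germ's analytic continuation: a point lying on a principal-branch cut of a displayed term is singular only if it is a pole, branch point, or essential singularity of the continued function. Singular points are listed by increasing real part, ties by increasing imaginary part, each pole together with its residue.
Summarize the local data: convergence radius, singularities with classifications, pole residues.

Radius of convergence at 0: 1/2.
At -7/4: a pole of order 3; residue 3904/30875.
At -1/2: a pole of order 1; residue -3904/30875.

Denominator factor (η + 1/2): pole of order 1 at -1/2, modulus 1/2.
Denominator factor (η + 7/4)^3: pole of order 3 at -7/4, modulus 7/4.
The radius of convergence is the smallest modulus among the singular points: 1/2.
At the order-3 pole -7/4 set g(η) = (η - (-7/4))^3*f(η) = (-14*η/19 - 8/13)/(η + 1/2).
Order-3 pole: residue = g''(a)/2; g''(-7/4) = 7808/30875, so the residue is 3904/30875.
At the order-1 pole -1/2 set g(η) = (η - (-1/2))*f(η) = (-14*η/19 - 8/13)/(η + 7/4)**3.
Simple pole: residue = g(a) at a = -1/2, which is -3904/30875.
List the singular points by increasing real part (a conjugate pair: the negative imaginary part first).


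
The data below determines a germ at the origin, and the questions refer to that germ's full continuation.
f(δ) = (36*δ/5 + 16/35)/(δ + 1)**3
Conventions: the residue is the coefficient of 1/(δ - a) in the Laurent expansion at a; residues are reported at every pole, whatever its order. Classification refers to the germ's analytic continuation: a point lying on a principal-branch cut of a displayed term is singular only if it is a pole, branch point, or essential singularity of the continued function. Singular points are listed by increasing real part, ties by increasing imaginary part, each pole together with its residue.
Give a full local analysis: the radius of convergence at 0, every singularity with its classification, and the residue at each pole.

Denominator factor (δ + 1)^3: pole of order 3 at -1, modulus 1.
The radius of convergence is the smallest modulus among the singular points: 1.
At the order-3 pole -1 set g(δ) = (δ - (-1))^3*f(δ) = 36*δ/5 + 16/35.
Order-3 pole: residue = g''(a)/2; g''(-1) = 0, so the residue is 0.

Radius of convergence at 0: 1.
At -1: a pole of order 3; residue 0.


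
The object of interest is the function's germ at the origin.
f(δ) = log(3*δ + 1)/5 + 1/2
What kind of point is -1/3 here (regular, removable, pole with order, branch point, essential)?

The point is a logarithmic branch point.

The term (1/5)*log(1 - δ/(-1/3)) has argument 1 - -1/3/(-1/3) = 0 at -1/3: a logarithmic (infinitely-sheeted) branch point; the remaining terms are analytic or single-valued there.


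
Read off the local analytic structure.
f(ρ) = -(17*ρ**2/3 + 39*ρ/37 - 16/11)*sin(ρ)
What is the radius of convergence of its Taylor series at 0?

The factor -sin(ρ) is entire and contributes no finite singular point.
The polynomial part has no poles.
No finite singular points: the Taylor series at 0 converges everywhere.

The radius of convergence is infinite.


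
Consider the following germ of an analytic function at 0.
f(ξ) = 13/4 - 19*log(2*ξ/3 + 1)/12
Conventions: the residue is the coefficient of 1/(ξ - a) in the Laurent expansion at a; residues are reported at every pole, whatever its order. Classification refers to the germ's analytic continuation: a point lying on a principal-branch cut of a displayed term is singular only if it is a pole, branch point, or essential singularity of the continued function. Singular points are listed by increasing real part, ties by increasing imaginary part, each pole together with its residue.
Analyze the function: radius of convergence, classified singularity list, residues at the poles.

Branch term (-19/12)*log(1 - ξ/(-3/2)): its argument vanishes at ξ = -3/2, a logarithmic branch point, modulus 3/2.
The radius of convergence is the smallest modulus among the singular points: 3/2.

Radius of convergence at 0: 3/2.
At -3/2: a logarithmic branch point.


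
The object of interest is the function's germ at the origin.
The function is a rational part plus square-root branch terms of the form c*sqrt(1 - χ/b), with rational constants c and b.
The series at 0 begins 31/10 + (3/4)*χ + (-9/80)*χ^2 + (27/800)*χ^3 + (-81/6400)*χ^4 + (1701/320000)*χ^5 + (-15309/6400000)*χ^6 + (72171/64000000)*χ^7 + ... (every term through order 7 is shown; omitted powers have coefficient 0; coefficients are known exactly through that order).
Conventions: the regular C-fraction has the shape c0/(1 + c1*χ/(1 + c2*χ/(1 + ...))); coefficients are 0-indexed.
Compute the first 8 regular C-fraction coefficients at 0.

Taylor coefficients (read off): a_0 = 31/10, a_1 = 3/4, a_2 = -9/80, a_3 = 27/800, a_4 = -81/6400, a_5 = 1701/320000, a_6 = -15309/6400000, a_7 = 72171/64000000.
c0 = a_0 = 31/10. Peel one level at a time: if S = 1 + c*χ/S' with S'(0) = 1, then c is the χ-coefficient of S and S' = c*χ/(S - 1).
S_1 = c0/f = 1 + (-15/62)*χ + (729/7688)*χ^2 + ...; c1 = -15/62.
S_2 = c1*χ/(S_1 - 1) = 1 + (243/620)*χ + (-9/400)*χ^2 + ...; c2 = 243/620.
S_3 = c2*χ/(S_2 - 1) = 1 + (31/540)*χ + (-4061/291600)*χ^2 + ...; c3 = 31/540.
S_4 = c3*χ/(S_3 - 1) = 1 + (131/540)*χ + (-9/400)*χ^2 + ...; c4 = 131/540.
S_5 = c4*χ/(S_4 - 1) = 1 + (243/2620)*χ + (-131949/6864400)*χ^2 + ...; c5 = 243/2620.
S_6 = c5*χ/(S_5 - 1) = 1 + (543/2620)*χ + (-9/400)*χ^2 + ...; c6 = 543/2620.
S_7 = c6*χ/(S_6 - 1) = 1 + (393/3620)*χ + ...; c7 = 393/3620.

The regular C-fraction coefficients are [31/10, -15/62, 243/620, 31/540, 131/540, 243/2620, 543/2620, 393/3620].


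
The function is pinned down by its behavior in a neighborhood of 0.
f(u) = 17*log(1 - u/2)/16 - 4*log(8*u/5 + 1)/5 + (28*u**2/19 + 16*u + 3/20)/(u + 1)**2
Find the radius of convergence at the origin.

Denominator factor (u + 1)^2: pole of order 2 at -1, modulus 1.
Branch term (-4/5)*log(1 - u/(-5/8)): its argument vanishes at u = -5/8, a logarithmic branch point, modulus 5/8.
Branch term (17/16)*log(1 - u/(2)): its argument vanishes at u = 2, a logarithmic branch point, modulus 2.
The radius of convergence is the smallest modulus among the singular points: 5/8.

The radius of convergence is 5/8.


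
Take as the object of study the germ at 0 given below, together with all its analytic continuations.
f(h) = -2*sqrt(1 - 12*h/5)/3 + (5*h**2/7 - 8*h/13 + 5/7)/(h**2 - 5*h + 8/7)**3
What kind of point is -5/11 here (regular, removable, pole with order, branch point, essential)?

Denominator factors: h**2 - 5*h + 8/7 = 3068/847 at h = -5/11 — none vanishes.
Branch term sqrt(1 - h/(5/12)): argument at -5/11 is 23/11, nonzero, so -5/11 is not its branch point (a point on a principal cut is still regular for the continued germ).
So the germ continues analytically to -5/11.

The point is a regular point.


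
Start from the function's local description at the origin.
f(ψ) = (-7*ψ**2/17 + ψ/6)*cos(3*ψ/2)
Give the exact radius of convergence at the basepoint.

The factor cos(3*ψ/2) is entire and contributes no finite singular point.
The polynomial part has no poles.
No finite singular points: the Taylor series at 0 converges everywhere.

The radius of convergence is infinite.


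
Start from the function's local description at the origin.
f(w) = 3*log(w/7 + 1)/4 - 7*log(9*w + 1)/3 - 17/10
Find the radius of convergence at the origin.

Branch term (-7/3)*log(1 - w/(-1/9)): its argument vanishes at w = -1/9, a logarithmic branch point, modulus 1/9.
Branch term (3/4)*log(1 - w/(-7)): its argument vanishes at w = -7, a logarithmic branch point, modulus 7.
The radius of convergence is the smallest modulus among the singular points: 1/9.

The radius of convergence is 1/9.


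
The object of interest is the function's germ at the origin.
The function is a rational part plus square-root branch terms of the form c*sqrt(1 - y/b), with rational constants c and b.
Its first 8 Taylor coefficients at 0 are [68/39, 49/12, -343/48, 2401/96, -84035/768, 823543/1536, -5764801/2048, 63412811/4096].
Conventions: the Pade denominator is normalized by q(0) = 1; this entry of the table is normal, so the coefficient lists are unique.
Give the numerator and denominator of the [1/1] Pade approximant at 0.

Taylor coefficients needed (read off): a_0 = 68/39, a_1 = 49/12, a_2 = -343/48.
Write the denominator as Q(y) = 1 + q1*y. Requiring Q*f - P = O(y^3) with deg P <= 1 kills the coefficients of y^2..y^2 in Q*f:
  y^2: a_2 + q1*a_1 = 0, i.e. -343/48 + (49/12)*q1 = 0.
Solving this linear system: q1 = 7/4.
The numerator is Q*f truncated at degree 1: P0 = a_0 = 68/39; P1 = a_1 + q1*a_0 = 371/52.

The Pade approximant has numerator coefficients [68/39, 371/52]; denominator coefficients [1, 7/4].


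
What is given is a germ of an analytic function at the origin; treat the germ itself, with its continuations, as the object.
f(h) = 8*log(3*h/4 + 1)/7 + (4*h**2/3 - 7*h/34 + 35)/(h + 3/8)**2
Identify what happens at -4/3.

The point is a logarithmic branch point.

The term (8/7)*log(1 - h/(-4/3)) has argument 1 - -4/3/(-4/3) = 0 at -4/3: a logarithmic (infinitely-sheeted) branch point; the remaining terms are analytic or single-valued there.
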